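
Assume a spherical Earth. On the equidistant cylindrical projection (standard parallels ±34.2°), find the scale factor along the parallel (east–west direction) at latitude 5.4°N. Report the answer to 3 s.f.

0.831

In the equirectangular projection with standard parallel φ₀ = 34.2° (x = Rλ cos φ₀, y = Rφ), meridians are true-scale (h = 1) and the parallel scale is k = cos φ₀ / cos φ.
k = cos 34.2° / cos 5.4° = 0.8271/0.9956 = 0.8308.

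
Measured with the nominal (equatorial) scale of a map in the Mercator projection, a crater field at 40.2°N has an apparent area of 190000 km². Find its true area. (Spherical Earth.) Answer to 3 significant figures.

111000 km²

The Mercator projection is conformal; its linear scale factor is the same in every direction and equals sec φ = 1/cos φ.
Areal scale = k² = sec²φ = 1/cos²(40.2°) = 1/0.7638² = 1.714.
True area = apparent / (areal scale) = 190000 / 1.714 ≈ 111000 km².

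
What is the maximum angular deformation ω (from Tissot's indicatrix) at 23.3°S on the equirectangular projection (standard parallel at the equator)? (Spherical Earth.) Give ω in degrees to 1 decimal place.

In the plate carrée (x = Rλ, y = Rφ), meridians are true-scale (h = 1) and parallels are stretched by k = sec φ.
At 23.3°: h = 1.000, k = 1.089; principal scales a = 1.089, b = 1.000.
sin(ω/2) = (a − b)/(a + b) = 0.08880/2.089 = 0.04251, so ω = 2 arcsin(0.04251) ≈ 4.9°.

4.9°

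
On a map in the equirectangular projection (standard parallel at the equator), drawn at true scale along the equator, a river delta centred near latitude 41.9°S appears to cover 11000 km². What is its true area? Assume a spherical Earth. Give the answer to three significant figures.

For the equirectangular projection with φ₀ = 0 (plate carrée), h = 1 along meridians and k = sec φ along parallels.
Areal scale = h·k = 1 × sec φ; at 41.9°, h = 1.000, k = 1.344, so h·k = 1.344.
True area = apparent / (areal scale) = 11000 / 1.344 ≈ 8190 km².

8190 km²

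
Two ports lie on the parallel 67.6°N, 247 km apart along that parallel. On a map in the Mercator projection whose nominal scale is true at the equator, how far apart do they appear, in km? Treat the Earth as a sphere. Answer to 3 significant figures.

For Mercator, h = k = sec φ (a conformal cylindrical projection has a single point scale, 1/cos φ).
Along the parallel, k = sec 67.6° = 1/0.3811 = 2.624.
Map distance = 247 × 2.624 ≈ 648 km.

648 km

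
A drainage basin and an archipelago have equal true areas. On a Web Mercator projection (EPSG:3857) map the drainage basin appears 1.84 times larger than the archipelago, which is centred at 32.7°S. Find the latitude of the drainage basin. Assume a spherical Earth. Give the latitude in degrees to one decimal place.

Mercator areal scale is sec²φ, so apparent-area ratio = sec²φ₁ / sec²φ₂ = cos²φ₂ / cos²φ₁.
cos²φ₂ / cos²φ₁ = 1.84  ⇒  cos φ₁ = cos 32.7° / √1.84 = 0.8415/1.356 = 0.6204.
φ₁ = arccos(0.6204) ≈ 51.7°.

51.7°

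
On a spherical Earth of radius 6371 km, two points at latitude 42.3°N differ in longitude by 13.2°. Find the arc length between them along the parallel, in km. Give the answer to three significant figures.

1090 km

Arc length along a parallel = R cos φ · Δλ (with Δλ in radians).
= 6371 × cos 42.3° × (13.2° × π/180) = 6371 × 0.7396 × 0.2304 ≈ 1090 km.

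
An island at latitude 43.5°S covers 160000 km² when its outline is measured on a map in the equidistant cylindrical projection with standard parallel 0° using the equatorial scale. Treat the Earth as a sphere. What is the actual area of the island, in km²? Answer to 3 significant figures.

116000 km²

For the equirectangular projection with φ₀ = 0 (plate carrée), h = 1 along meridians and k = sec φ along parallels.
Areal scale = h·k = 1 × sec φ; at 43.5°, h = 1.000, k = 1.379, so h·k = 1.379.
True area = apparent / (areal scale) = 160000 / 1.379 ≈ 116000 km².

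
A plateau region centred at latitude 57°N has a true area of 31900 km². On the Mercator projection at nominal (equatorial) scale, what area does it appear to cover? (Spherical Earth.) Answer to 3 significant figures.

Mercator is conformal, so the point scale is isotropic: h = k = sec φ = 1/cos φ.
Areal scale = k² = sec²φ = 1/cos²(57°) = 1/0.5446² = 3.371.
Apparent area = 31900 × 3.371 ≈ 108000 km².

108000 km²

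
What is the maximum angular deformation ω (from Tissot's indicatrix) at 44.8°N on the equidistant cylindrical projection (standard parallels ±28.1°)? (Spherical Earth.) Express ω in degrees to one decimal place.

12.4°

The equidistant cylindrical projection with φ₀ = 28.1° has h = 1 (meridians true) and k = cos φ₀ / cos φ along parallels.
At 44.8°: h = 1.000, k = 1.243; principal scales a = 1.243, b = 1.000.
sin(ω/2) = (a − b)/(a + b) = 0.2432/2.243 = 0.1084, so ω = 2 arcsin(0.1084) ≈ 12.4°.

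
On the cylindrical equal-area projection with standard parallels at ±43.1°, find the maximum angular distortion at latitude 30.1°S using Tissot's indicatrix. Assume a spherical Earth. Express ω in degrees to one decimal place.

19.3°

For cylindrical equal-area with standard parallel φ₀, h = cos φ / cos φ₀ and k = cos φ₀ / cos φ, so h·k = 1.
At 30.1°: h = 1.185, k = 0.8440; principal scales a = 1.185, b = 0.8440.
sin(ω/2) = (a − b)/(a + b) = 0.3409/2.029 = 0.1680, so ω = 2 arcsin(0.1680) ≈ 19.3°.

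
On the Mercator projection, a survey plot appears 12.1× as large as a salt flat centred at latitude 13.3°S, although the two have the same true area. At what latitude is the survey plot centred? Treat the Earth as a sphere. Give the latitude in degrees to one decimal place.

73.8°

On Mercator, (apparent₁)/(apparent₂) = sec²φ₁ / sec²φ₂ when true areas are equal.
cos²φ₂ / cos²φ₁ = 12.1  ⇒  cos φ₁ = cos 13.3° / √12.1 = 0.9732/3.479 = 0.2798.
φ₁ = arccos(0.2798) ≈ 73.8°.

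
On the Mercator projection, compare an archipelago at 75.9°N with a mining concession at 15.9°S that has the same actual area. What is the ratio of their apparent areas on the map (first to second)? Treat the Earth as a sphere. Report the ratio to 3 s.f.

15.6

Mercator is conformal with k = sec φ, so areal scale = k² = sec²φ.
At 75.9°: sec²(75.9°) = 1/0.2436² = 16.85.
At 15.9°: sec²(15.9°) = 1/0.9617² = 1.081.
Ratio = 16.85/1.081 = cos²(15.9°)/cos²(75.9°) ≈ 15.6.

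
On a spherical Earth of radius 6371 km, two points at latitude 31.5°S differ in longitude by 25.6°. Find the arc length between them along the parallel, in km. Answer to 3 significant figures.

2430 km

Arc length along a parallel = R cos φ · Δλ (with Δλ in radians).
= 6371 × cos 31.5° × (25.6° × π/180) = 6371 × 0.8526 × 0.4468 ≈ 2430 km.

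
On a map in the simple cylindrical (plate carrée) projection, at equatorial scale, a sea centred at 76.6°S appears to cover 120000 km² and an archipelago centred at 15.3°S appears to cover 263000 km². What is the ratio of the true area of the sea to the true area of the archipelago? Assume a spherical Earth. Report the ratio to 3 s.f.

0.110

Plate carrée has h = 1 and k = sec φ, giving areal scale sec φ; true area = (apparent area) · cos φ.
True area of sea: 120000 × cos(76.6°) = 120000 × 0.2317 = 27810 km².
True area of archipelago: 263000 × cos(15.3°) = 263000 × 0.9646 = 253700 km².
Ratio = 27810 / 253700 ≈ 0.110.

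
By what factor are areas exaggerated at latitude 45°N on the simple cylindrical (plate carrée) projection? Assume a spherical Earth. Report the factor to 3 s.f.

1.41

Plate carrée maps x = Rλ, y = Rφ. The meridian scale is h = 1 and the parallel scale is k = 1/cos φ = sec φ.
Areal scale = h·k = 1 × sec φ; at 45°, h = 1.000, k = 1.414, so h·k = 1.414.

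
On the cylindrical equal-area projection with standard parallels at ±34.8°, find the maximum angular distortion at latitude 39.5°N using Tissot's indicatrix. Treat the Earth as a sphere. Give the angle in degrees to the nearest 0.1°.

A cylindrical equal-area projection with standard parallel φ₀ has meridian scale h = cos φ / cos φ₀ and parallel scale k = cos φ₀ / cos φ (so areas are preserved, h·k = 1).
At 39.5°: h = 0.9397, k = 1.064; principal scales a = 1.064, b = 0.9397.
sin(ω/2) = (a − b)/(a + b) = 0.1245/2.004 = 0.06213, so ω = 2 arcsin(0.06213) ≈ 7.1°.

7.1°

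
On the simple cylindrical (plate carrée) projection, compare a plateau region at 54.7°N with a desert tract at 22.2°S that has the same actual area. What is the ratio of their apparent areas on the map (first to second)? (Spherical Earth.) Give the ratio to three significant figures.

For the equirectangular projection with φ₀ = 0 (plate carrée), h = 1 along meridians and k = sec φ along parallels.
Areal scale at 54.7°: h·k = 1.000 × 1.731 = 1.731.
Areal scale at 22.2°: h·k = 1.000 × 1.080 = 1.080.
Ratio = 1.731/1.080 ≈ 1.60.

1.60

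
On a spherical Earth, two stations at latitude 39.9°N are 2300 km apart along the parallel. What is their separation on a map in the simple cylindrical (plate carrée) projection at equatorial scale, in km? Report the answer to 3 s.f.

Plate carrée maps x = Rλ, y = Rφ. The meridian scale is h = 1 and the parallel scale is k = 1/cos φ = sec φ.
Along the parallel, k = sec 39.9° = 1/0.7672 = 1.304.
Map distance = 2300 × 1.304 ≈ 3000 km.

3000 km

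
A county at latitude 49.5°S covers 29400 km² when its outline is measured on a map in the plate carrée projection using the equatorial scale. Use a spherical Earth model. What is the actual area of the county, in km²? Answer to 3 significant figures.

19100 km²

For the equirectangular projection with φ₀ = 0 (plate carrée), h = 1 along meridians and k = sec φ along parallels.
Areal scale = h·k = 1 × sec φ; at 49.5°, h = 1.000, k = 1.540, so h·k = 1.540.
True area = apparent / (areal scale) = 29400 / 1.540 ≈ 19100 km².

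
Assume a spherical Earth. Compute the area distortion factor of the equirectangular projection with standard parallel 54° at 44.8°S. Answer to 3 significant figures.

With standard parallel φ₀ = 54°, the equirectangular projection gives x = Rλ cos φ₀, y = Rφ, so h = 1 and k = cos 54° / cos φ.
Areal scale = h·k = 1 × cos φ₀ / cos φ; at 44.8°, h = 1.000, k = 0.8284, so h·k = 0.8284.

0.828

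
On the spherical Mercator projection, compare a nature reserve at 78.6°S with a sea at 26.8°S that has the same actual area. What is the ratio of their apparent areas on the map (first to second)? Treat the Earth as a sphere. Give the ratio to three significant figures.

20.4

On Mercator, area is exaggerated by sec²φ = 1/cos²φ.
At 78.6°: sec²(78.6°) = 1/0.1977² = 25.60.
At 26.8°: sec²(26.8°) = 1/0.8926² = 1.255.
Ratio = 25.60/1.255 = cos²(26.8°)/cos²(78.6°) ≈ 20.4.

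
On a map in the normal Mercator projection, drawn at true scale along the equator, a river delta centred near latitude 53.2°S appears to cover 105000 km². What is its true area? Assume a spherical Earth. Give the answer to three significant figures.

Mercator is conformal, so the point scale is isotropic: h = k = sec φ = 1/cos φ.
Areal scale = k² = sec²φ = 1/cos²(53.2°) = 1/0.5990² = 2.787.
True area = apparent / (areal scale) = 105000 / 2.787 ≈ 37700 km².

37700 km²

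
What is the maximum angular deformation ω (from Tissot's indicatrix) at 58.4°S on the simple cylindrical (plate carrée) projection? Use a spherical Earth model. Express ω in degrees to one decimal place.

36.4°

In the plate carrée (x = Rλ, y = Rφ), meridians are true-scale (h = 1) and parallels are stretched by k = sec φ.
At 58.4°: h = 1.000, k = 1.908; principal scales a = 1.908, b = 1.000.
sin(ω/2) = (a − b)/(a + b) = 0.9084/2.908 = 0.3123, so ω = 2 arcsin(0.3123) ≈ 36.4°.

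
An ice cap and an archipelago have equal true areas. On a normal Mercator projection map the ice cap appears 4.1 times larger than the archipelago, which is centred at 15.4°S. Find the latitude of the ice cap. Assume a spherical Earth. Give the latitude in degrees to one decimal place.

61.6°

For equal true areas on Mercator, apparent areas scale as sec²φ, so the ratio is cos²φ₂ / cos²φ₁.
cos²φ₂ / cos²φ₁ = 4.1  ⇒  cos φ₁ = cos 15.4° / √4.1 = 0.9641/2.025 = 0.4761.
φ₁ = arccos(0.4761) ≈ 61.6°.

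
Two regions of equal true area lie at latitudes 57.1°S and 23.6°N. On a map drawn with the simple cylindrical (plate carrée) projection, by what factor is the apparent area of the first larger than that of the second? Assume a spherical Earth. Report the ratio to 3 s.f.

1.69

Plate carrée maps x = Rλ, y = Rφ. The meridian scale is h = 1 and the parallel scale is k = 1/cos φ = sec φ.
Areal scale at 57.1°: h·k = 1.000 × 1.841 = 1.841.
Areal scale at 23.6°: h·k = 1.000 × 1.091 = 1.091.
Ratio = 1.841/1.091 ≈ 1.69.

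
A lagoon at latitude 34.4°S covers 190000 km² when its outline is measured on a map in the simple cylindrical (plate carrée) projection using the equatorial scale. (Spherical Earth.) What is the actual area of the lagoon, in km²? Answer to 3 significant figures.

Plate carrée maps x = Rλ, y = Rφ. The meridian scale is h = 1 and the parallel scale is k = 1/cos φ = sec φ.
Areal scale = h·k = 1 × sec φ; at 34.4°, h = 1.000, k = 1.212, so h·k = 1.212.
True area = apparent / (areal scale) = 190000 / 1.212 ≈ 157000 km².

157000 km²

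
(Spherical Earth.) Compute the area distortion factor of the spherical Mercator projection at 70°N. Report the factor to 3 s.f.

8.55

For Mercator, h = k = sec φ (a conformal cylindrical projection has a single point scale, 1/cos φ).
Areal scale = k² = sec²φ = 1/cos²(70°) = 1/0.3420² = 8.549.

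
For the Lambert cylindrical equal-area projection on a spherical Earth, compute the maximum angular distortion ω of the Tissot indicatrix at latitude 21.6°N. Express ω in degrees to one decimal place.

The Lambert cylindrical equal-area projection is the cylindrical equal-area projection with its standard parallel at the equator (φ₀ = 0). A cylindrical equal-area projection with standard parallel φ₀ has meridian scale h = cos φ / cos φ₀ and parallel scale k = cos φ₀ / cos φ (so areas are preserved, h·k = 1).
At 21.6°: h = 0.9298, k = 1.076; principal scales a = 1.076, b = 0.9298.
sin(ω/2) = (a − b)/(a + b) = 0.1458/2.005 = 0.07268, so ω = 2 arcsin(0.07268) ≈ 8.3°.

8.3°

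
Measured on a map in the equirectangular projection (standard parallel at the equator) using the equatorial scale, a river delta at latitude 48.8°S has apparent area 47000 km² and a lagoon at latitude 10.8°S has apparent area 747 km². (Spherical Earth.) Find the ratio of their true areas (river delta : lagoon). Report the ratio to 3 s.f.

On the plate carrée, areal scale = h·k = 1 × sec φ, so true area = apparent × cos φ.
True area of river delta: 47000 × cos(48.8°) = 47000 × 0.6587 = 30960 km².
True area of lagoon: 747 × cos(10.8°) = 747 × 0.9823 = 733.8 km².
Ratio = 30960 / 733.8 ≈ 42.2.

42.2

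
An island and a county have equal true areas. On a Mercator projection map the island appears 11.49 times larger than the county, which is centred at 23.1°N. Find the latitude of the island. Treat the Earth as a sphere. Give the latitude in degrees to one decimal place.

On Mercator, (apparent₁)/(apparent₂) = sec²φ₁ / sec²φ₂ when true areas are equal.
cos²φ₂ / cos²φ₁ = 11.49  ⇒  cos φ₁ = cos 23.1° / √11.49 = 0.9198/3.390 = 0.2714.
φ₁ = arccos(0.2714) ≈ 74.3°.

74.3°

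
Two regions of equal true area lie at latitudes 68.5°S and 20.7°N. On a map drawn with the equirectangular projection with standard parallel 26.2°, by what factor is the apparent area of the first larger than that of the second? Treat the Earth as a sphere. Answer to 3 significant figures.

In the equirectangular projection with standard parallel φ₀ = 26.2° (x = Rλ cos φ₀, y = Rφ), meridians are true-scale (h = 1) and the parallel scale is k = cos φ₀ / cos φ.
Areal scale at 68.5°: h·k = 1.000 × 2.448 = 2.448.
Areal scale at 20.7°: h·k = 1.000 × 0.9592 = 0.9592.
Ratio = 2.448/0.9592 ≈ 2.55.

2.55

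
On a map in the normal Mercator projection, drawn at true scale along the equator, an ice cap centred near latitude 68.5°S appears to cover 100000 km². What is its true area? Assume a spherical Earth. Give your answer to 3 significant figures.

13400 km²

The Mercator projection is conformal; its linear scale factor is the same in every direction and equals sec φ = 1/cos φ.
Areal scale = k² = sec²φ = 1/cos²(68.5°) = 1/0.3665² = 7.445.
True area = apparent / (areal scale) = 100000 / 7.445 ≈ 13400 km².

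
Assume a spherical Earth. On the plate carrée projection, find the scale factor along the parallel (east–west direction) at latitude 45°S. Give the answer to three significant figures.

Plate carrée maps x = Rλ, y = Rφ. The meridian scale is h = 1 and the parallel scale is k = 1/cos φ = sec φ.
k = 1/cos 45° = 1/0.7071 = 1.414.

1.41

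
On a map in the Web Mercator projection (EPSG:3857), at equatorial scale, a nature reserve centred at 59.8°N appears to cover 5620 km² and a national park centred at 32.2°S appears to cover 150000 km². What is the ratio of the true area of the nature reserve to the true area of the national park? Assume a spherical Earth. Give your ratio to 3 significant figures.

0.0132

Since Mercator area scale is 1/cos²φ, the true area equals the apparent area multiplied by cos²φ.
True area of nature reserve: 5620 × cos²(59.8°) = 5620 × 0.2530 = 1422 km².
True area of national park: 150000 × cos²(32.2°) = 150000 × 0.7160 = 107400 km².
Ratio = 1422 / 107400 ≈ 0.0132.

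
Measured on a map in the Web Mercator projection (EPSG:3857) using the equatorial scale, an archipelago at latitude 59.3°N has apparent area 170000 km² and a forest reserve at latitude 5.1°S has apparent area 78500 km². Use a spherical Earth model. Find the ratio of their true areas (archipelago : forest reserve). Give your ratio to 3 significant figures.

On Mercator the areal scale is sec²φ, so true area = apparent × cos²φ.
True area of archipelago: 170000 × cos²(59.3°) = 170000 × 0.2607 = 44310 km².
True area of forest reserve: 78500 × cos²(5.1°) = 78500 × 0.9921 = 77880 km².
Ratio = 44310 / 77880 ≈ 0.569.

0.569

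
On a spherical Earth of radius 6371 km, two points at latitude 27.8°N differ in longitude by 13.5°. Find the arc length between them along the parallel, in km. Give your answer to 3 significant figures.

1330 km

Arc length along a parallel = R cos φ · Δλ (with Δλ in radians).
= 6371 × cos 27.8° × (13.5° × π/180) = 6371 × 0.8846 × 0.2356 ≈ 1330 km.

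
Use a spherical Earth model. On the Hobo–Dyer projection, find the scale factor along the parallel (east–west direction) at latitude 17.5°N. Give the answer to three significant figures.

0.832

Hobo–Dyer is a cylindrical equal-area projection with standard parallels at ±37.5°. For cylindrical equal-area with standard parallel φ₀, h = cos φ / cos φ₀ and k = cos φ₀ / cos φ, so h·k = 1.
k = cos 37.5° / cos 17.5° = 0.7934/0.9537 = 0.8319.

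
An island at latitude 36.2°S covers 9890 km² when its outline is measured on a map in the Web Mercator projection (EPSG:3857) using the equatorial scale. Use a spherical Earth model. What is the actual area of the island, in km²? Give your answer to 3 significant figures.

Mercator is conformal, so the point scale is isotropic: h = k = sec φ = 1/cos φ.
Areal scale = k² = sec²φ = 1/cos²(36.2°) = 1/0.8070² = 1.536.
True area = apparent / (areal scale) = 9890 / 1.536 ≈ 6440 km².

6440 km²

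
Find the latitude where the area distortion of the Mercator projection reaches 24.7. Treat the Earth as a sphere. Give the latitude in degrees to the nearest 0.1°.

Mercator areal scale is sec²φ.
sec²φ = 24.7  ⇒  cos²φ = 0.04049  ⇒  cos φ = 0.2012.
φ = arccos(0.2012) ≈ 78.4°.

78.4°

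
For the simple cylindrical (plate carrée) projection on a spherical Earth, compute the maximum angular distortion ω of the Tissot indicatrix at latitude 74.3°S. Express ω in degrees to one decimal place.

70.1°

For the equirectangular projection with φ₀ = 0 (plate carrée), h = 1 along meridians and k = sec φ along parallels.
At 74.3°: h = 1.000, k = 3.695; principal scales a = 3.695, b = 1.000.
sin(ω/2) = (a − b)/(a + b) = 2.695/4.695 = 0.5741, so ω = 2 arcsin(0.5741) ≈ 70.1°.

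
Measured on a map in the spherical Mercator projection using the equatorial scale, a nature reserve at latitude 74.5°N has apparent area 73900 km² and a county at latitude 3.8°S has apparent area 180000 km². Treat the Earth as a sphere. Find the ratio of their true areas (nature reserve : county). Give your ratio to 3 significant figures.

0.0294

On Mercator the areal scale is sec²φ, so true area = apparent × cos²φ.
True area of nature reserve: 73900 × cos²(74.5°) = 73900 × 0.07142 = 5278 km².
True area of county: 180000 × cos²(3.8°) = 180000 × 0.9956 = 179200 km².
Ratio = 5278 / 179200 ≈ 0.0294.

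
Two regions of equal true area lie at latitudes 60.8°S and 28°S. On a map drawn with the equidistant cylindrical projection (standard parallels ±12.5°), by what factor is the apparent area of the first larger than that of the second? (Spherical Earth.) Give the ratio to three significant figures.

1.81

With standard parallel φ₀ = 12.5°, the equirectangular projection gives x = Rλ cos φ₀, y = Rφ, so h = 1 and k = cos 12.5° / cos φ.
Areal scale at 60.8°: h·k = 1.000 × 2.001 = 2.001.
Areal scale at 28°: h·k = 1.000 × 1.106 = 1.106.
Ratio = 2.001/1.106 ≈ 1.81.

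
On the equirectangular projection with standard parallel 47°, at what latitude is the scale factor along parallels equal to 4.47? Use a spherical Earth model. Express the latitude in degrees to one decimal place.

81.2°

In the equirectangular projection with standard parallel φ₀ = 47° (x = Rλ cos φ₀, y = Rφ), meridians are true-scale (h = 1) and the parallel scale is k = cos φ₀ / cos φ.
k = cos φ₀ / cos φ = 4.47  ⇒  cos φ = cos 47° / 4.47 = 0.1526.
φ = arccos(0.1526) ≈ 81.2°.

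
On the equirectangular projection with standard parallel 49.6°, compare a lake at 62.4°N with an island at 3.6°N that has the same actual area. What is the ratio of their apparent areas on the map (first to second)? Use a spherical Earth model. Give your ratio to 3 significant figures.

In the equirectangular projection with standard parallel φ₀ = 49.6° (x = Rλ cos φ₀, y = Rφ), meridians are true-scale (h = 1) and the parallel scale is k = cos φ₀ / cos φ.
Areal scale at 62.4°: h·k = 1.000 × 1.399 = 1.399.
Areal scale at 3.6°: h·k = 1.000 × 0.6494 = 0.6494.
Ratio = 1.399/0.6494 ≈ 2.15.

2.15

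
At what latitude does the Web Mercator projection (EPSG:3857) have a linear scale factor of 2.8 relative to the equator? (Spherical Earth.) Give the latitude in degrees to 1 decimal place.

Mercator scale is k = sec φ = 1/cos φ.
1/cos φ = 2.8  ⇒  cos φ = 0.3571  ⇒  φ = arccos(0.3571) ≈ 69.1°.

69.1°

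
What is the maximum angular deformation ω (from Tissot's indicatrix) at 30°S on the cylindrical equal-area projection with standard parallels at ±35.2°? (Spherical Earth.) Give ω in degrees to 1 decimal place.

A cylindrical equal-area projection with standard parallel φ₀ has meridian scale h = cos φ / cos φ₀ and parallel scale k = cos φ₀ / cos φ (so areas are preserved, h·k = 1).
At 30°: h = 1.060, k = 0.9436; principal scales a = 1.060, b = 0.9436.
sin(ω/2) = (a − b)/(a + b) = 0.1163/2.003 = 0.05803, so ω = 2 arcsin(0.05803) ≈ 6.7°.

6.7°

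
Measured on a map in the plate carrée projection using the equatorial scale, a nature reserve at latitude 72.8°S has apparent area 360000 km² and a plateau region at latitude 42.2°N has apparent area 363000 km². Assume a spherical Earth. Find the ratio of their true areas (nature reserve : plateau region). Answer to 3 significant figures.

Plate carrée has h = 1 and k = sec φ, giving areal scale sec φ; true area = (apparent area) · cos φ.
True area of nature reserve: 360000 × cos(72.8°) = 360000 × 0.2957 = 106500 km².
True area of plateau region: 363000 × cos(42.2°) = 363000 × 0.7408 = 268900 km².
Ratio = 106500 / 268900 ≈ 0.396.

0.396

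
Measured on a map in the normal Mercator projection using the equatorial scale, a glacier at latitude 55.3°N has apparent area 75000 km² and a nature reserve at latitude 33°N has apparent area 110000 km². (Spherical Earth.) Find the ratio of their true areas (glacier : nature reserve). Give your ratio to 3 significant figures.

0.314

On Mercator the areal scale is sec²φ, so true area = apparent × cos²φ.
True area of glacier: 75000 × cos²(55.3°) = 75000 × 0.3241 = 24310 km².
True area of nature reserve: 110000 × cos²(33°) = 110000 × 0.7034 = 77370 km².
Ratio = 24310 / 77370 ≈ 0.314.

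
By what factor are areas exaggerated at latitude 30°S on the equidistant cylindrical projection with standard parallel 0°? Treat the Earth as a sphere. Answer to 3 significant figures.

1.15

In the plate carrée (x = Rλ, y = Rφ), meridians are true-scale (h = 1) and parallels are stretched by k = sec φ.
Areal scale = h·k = 1 × sec φ; at 30°, h = 1.000, k = 1.155, so h·k = 1.155.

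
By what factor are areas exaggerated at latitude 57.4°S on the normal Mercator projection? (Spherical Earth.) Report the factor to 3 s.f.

3.45

For Mercator, h = k = sec φ (a conformal cylindrical projection has a single point scale, 1/cos φ).
Areal scale = k² = sec²φ = 1/cos²(57.4°) = 1/0.5388² = 3.445.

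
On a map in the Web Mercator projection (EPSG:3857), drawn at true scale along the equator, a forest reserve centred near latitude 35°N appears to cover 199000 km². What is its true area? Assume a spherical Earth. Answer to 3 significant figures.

Mercator is conformal, so the point scale is isotropic: h = k = sec φ = 1/cos φ.
Areal scale = k² = sec²φ = 1/cos²(35°) = 1/0.8192² = 1.490.
True area = apparent / (areal scale) = 199000 / 1.490 ≈ 134000 km².

134000 km²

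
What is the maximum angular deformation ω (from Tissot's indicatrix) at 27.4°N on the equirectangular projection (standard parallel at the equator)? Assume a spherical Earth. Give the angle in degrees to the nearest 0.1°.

6.8°

In the plate carrée (x = Rλ, y = Rφ), meridians are true-scale (h = 1) and parallels are stretched by k = sec φ.
At 27.4°: h = 1.000, k = 1.126; principal scales a = 1.126, b = 1.000.
sin(ω/2) = (a − b)/(a + b) = 0.1264/2.126 = 0.05943, so ω = 2 arcsin(0.05943) ≈ 6.8°.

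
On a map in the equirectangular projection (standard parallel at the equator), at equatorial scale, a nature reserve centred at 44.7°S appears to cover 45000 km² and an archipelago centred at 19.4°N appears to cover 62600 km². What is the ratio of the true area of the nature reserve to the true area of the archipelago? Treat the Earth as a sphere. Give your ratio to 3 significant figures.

0.542

On the plate carrée, areal scale = h·k = 1 × sec φ, so true area = apparent × cos φ.
True area of nature reserve: 45000 × cos(44.7°) = 45000 × 0.7108 = 31990 km².
True area of archipelago: 62600 × cos(19.4°) = 62600 × 0.9432 = 59050 km².
Ratio = 31990 / 59050 ≈ 0.542.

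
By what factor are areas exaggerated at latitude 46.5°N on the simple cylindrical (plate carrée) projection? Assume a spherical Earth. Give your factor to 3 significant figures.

1.45

Plate carrée maps x = Rλ, y = Rφ. The meridian scale is h = 1 and the parallel scale is k = 1/cos φ = sec φ.
Areal scale = h·k = 1 × sec φ; at 46.5°, h = 1.000, k = 1.453, so h·k = 1.453.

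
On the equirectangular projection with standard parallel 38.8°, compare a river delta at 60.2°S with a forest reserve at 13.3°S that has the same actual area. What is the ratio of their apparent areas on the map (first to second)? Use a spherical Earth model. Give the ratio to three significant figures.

In the equirectangular projection with standard parallel φ₀ = 38.8° (x = Rλ cos φ₀, y = Rφ), meridians are true-scale (h = 1) and the parallel scale is k = cos φ₀ / cos φ.
Areal scale at 60.2°: h·k = 1.000 × 1.568 = 1.568.
Areal scale at 13.3°: h·k = 1.000 × 0.8008 = 0.8008.
Ratio = 1.568/0.8008 ≈ 1.96.

1.96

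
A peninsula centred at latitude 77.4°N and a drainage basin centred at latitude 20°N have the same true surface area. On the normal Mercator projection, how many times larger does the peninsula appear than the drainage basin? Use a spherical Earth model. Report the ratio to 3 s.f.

18.6

Mercator areal scale is sec²φ.
At 77.4°: sec²(77.4°) = 1/0.2181² = 21.01.
At 20°: sec²(20°) = 1/0.9397² = 1.132.
Ratio = 21.01/1.132 = cos²(20°)/cos²(77.4°) ≈ 18.6.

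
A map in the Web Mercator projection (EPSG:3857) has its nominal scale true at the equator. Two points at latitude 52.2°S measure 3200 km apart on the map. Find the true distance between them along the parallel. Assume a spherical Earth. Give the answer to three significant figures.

1960 km

For Mercator, h = k = sec φ (a conformal cylindrical projection has a single point scale, 1/cos φ).
Along the parallel at 52.2°, map distances are exaggerated by k = sec 52.2° = 1.632.
True distance = 3200 / 1.632 = 3200 × cos 52.2° ≈ 1960 km.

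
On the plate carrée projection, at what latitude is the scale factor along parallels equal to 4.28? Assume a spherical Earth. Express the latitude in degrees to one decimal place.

76.5°

Plate carrée: h = 1, k = sec φ along parallels.
sec φ = 4.28  ⇒  cos φ = 0.2336  ⇒  φ ≈ 76.5°.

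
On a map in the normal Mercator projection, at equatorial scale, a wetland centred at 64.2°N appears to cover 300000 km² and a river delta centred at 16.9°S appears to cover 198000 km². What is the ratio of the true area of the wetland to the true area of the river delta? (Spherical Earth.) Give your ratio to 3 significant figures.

On Mercator the areal scale is sec²φ, so true area = apparent × cos²φ.
True area of wetland: 300000 × cos²(64.2°) = 300000 × 0.1894 = 56830 km².
True area of river delta: 198000 × cos²(16.9°) = 198000 × 0.9155 = 181300 km².
Ratio = 56830 / 181300 ≈ 0.314.

0.314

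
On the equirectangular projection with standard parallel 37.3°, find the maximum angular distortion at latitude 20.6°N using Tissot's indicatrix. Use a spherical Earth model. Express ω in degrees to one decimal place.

9.3°

In the equirectangular projection with standard parallel φ₀ = 37.3° (x = Rλ cos φ₀, y = Rφ), meridians are true-scale (h = 1) and the parallel scale is k = cos φ₀ / cos φ.
At 20.6°: h = 1.000, k = 0.8498; principal scales a = 1.000, b = 0.8498.
sin(ω/2) = (a − b)/(a + b) = 0.1502/1.850 = 0.08119, so ω = 2 arcsin(0.08119) ≈ 9.3°.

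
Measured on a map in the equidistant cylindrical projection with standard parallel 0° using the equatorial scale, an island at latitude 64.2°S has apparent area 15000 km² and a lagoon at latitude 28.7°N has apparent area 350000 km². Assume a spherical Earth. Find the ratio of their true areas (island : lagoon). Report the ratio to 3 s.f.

On the plate carrée, areal scale = h·k = 1 × sec φ, so true area = apparent × cos φ.
True area of island: 15000 × cos(64.2°) = 15000 × 0.4352 = 6528 km².
True area of lagoon: 350000 × cos(28.7°) = 350000 × 0.8771 = 307000 km².
Ratio = 6528 / 307000 ≈ 0.0213.

0.0213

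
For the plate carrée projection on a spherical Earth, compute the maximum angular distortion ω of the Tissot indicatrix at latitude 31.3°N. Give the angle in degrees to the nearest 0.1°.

9.0°

For the equirectangular projection with φ₀ = 0 (plate carrée), h = 1 along meridians and k = sec φ along parallels.
At 31.3°: h = 1.000, k = 1.170; principal scales a = 1.170, b = 1.000.
sin(ω/2) = (a − b)/(a + b) = 0.1703/2.170 = 0.07848, so ω = 2 arcsin(0.07848) ≈ 9.0°.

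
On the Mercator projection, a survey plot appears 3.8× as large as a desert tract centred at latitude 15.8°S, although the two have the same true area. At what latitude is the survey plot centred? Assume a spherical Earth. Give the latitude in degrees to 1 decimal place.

60.4°

On Mercator, (apparent₁)/(apparent₂) = sec²φ₁ / sec²φ₂ when true areas are equal.
cos²φ₂ / cos²φ₁ = 3.8  ⇒  cos φ₁ = cos 15.8° / √3.8 = 0.9622/1.949 = 0.4936.
φ₁ = arccos(0.4936) ≈ 60.4°.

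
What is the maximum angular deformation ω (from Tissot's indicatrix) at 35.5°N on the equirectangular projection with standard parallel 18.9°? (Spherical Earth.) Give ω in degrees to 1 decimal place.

The equidistant cylindrical projection with φ₀ = 18.9° has h = 1 (meridians true) and k = cos φ₀ / cos φ along parallels.
At 35.5°: h = 1.000, k = 1.162; principal scales a = 1.162, b = 1.000.
sin(ω/2) = (a − b)/(a + b) = 0.1621/2.162 = 0.07497, so ω = 2 arcsin(0.07497) ≈ 8.6°.

8.6°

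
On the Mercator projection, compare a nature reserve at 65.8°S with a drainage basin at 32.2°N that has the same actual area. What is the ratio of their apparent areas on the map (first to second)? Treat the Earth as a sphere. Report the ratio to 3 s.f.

4.26

Mercator is conformal with k = sec φ, so areal scale = k² = sec²φ.
At 65.8°: sec²(65.8°) = 1/0.4099² = 5.951.
At 32.2°: sec²(32.2°) = 1/0.8462² = 1.397.
Ratio = 5.951/1.397 = cos²(32.2°)/cos²(65.8°) ≈ 4.26.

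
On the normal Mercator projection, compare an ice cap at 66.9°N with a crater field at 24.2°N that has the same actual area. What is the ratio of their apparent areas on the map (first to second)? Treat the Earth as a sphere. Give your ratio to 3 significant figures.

5.40

On Mercator, area is exaggerated by sec²φ = 1/cos²φ.
At 66.9°: sec²(66.9°) = 1/0.3923² = 6.497.
At 24.2°: sec²(24.2°) = 1/0.9121² = 1.202.
Ratio = 6.497/1.202 = cos²(24.2°)/cos²(66.9°) ≈ 5.40.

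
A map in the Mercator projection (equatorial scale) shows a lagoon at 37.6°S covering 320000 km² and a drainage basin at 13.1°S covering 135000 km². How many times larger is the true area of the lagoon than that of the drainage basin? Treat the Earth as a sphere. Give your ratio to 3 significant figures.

1.57

On Mercator the areal scale is sec²φ, so true area = apparent × cos²φ.
True area of lagoon: 320000 × cos²(37.6°) = 320000 × 0.6277 = 200900 km².
True area of drainage basin: 135000 × cos²(13.1°) = 135000 × 0.9486 = 128100 km².
Ratio = 200900 / 128100 ≈ 1.57.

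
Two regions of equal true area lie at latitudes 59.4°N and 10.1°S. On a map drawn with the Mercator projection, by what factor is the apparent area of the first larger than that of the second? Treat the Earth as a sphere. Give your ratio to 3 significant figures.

3.74

Mercator is conformal with k = sec φ, so areal scale = k² = sec²φ.
At 59.4°: sec²(59.4°) = 1/0.5090² = 3.859.
At 10.1°: sec²(10.1°) = 1/0.9845² = 1.032.
Ratio = 3.859/1.032 = cos²(10.1°)/cos²(59.4°) ≈ 3.74.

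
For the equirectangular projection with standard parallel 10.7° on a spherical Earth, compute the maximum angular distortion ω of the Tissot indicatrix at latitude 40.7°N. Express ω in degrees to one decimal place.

14.8°

The equidistant cylindrical projection with φ₀ = 10.7° has h = 1 (meridians true) and k = cos φ₀ / cos φ along parallels.
At 40.7°: h = 1.000, k = 1.296; principal scales a = 1.296, b = 1.000.
sin(ω/2) = (a − b)/(a + b) = 0.2961/2.296 = 0.1290, so ω = 2 arcsin(0.1290) ≈ 14.8°.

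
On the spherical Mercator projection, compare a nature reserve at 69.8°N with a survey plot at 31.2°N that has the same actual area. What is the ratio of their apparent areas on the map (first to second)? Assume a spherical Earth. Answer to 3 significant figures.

Mercator is conformal with k = sec φ, so areal scale = k² = sec²φ.
At 69.8°: sec²(69.8°) = 1/0.3453² = 8.387.
At 31.2°: sec²(31.2°) = 1/0.8554² = 1.367.
Ratio = 8.387/1.367 = cos²(31.2°)/cos²(69.8°) ≈ 6.14.

6.14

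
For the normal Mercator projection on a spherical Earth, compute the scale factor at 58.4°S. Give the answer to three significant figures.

1.91

Mercator is conformal, so the point scale is isotropic: h = k = sec φ = 1/cos φ.
k = 1/cos 58.4° = 1/0.5240 = 1.908.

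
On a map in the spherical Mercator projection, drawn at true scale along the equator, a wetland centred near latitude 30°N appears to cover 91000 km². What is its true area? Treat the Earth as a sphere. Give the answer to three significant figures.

68200 km²

The Mercator projection is conformal; its linear scale factor is the same in every direction and equals sec φ = 1/cos φ.
Areal scale = k² = sec²φ = 1/cos²(30°) = 1/0.8660² = 1.333.
True area = apparent / (areal scale) = 91000 / 1.333 ≈ 68200 km².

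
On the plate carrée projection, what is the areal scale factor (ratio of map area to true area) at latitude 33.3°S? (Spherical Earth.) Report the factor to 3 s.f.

1.20

In the plate carrée (x = Rλ, y = Rφ), meridians are true-scale (h = 1) and parallels are stretched by k = sec φ.
Areal scale = h·k = 1 × sec φ; at 33.3°, h = 1.000, k = 1.196, so h·k = 1.196.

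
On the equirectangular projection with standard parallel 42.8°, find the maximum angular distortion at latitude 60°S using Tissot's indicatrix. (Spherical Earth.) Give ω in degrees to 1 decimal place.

21.8°

The equidistant cylindrical projection with φ₀ = 42.8° has h = 1 (meridians true) and k = cos φ₀ / cos φ along parallels.
At 60°: h = 1.000, k = 1.467; principal scales a = 1.467, b = 1.000.
sin(ω/2) = (a − b)/(a + b) = 0.4675/2.467 = 0.1894, so ω = 2 arcsin(0.1894) ≈ 21.8°.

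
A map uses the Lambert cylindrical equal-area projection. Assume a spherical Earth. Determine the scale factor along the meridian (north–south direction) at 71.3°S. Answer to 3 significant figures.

0.321

The Lambert cylindrical equal-area projection is the cylindrical equal-area projection with its standard parallel at the equator (φ₀ = 0). Cylindrical equal-area (φ₀ = 0°): h = cos φ / cos 0° along meridians, k = cos 0° / cos φ along parallels; h·k = 1.
h = cos 71.3° / cos 0° = 0.3206/1.000 = 0.3206.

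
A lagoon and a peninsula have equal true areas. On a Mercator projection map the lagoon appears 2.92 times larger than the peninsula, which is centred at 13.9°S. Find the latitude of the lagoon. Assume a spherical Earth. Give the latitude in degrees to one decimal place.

Mercator areal scale is sec²φ, so apparent-area ratio = sec²φ₁ / sec²φ₂ = cos²φ₂ / cos²φ₁.
cos²φ₂ / cos²φ₁ = 2.92  ⇒  cos φ₁ = cos 13.9° / √2.92 = 0.9707/1.709 = 0.5681.
φ₁ = arccos(0.5681) ≈ 55.4°.

55.4°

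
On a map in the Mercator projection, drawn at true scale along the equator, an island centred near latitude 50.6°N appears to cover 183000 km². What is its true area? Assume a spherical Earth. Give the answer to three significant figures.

For Mercator, h = k = sec φ (a conformal cylindrical projection has a single point scale, 1/cos φ).
Areal scale = k² = sec²φ = 1/cos²(50.6°) = 1/0.6347² = 2.482.
True area = apparent / (areal scale) = 183000 / 2.482 ≈ 73700 km².

73700 km²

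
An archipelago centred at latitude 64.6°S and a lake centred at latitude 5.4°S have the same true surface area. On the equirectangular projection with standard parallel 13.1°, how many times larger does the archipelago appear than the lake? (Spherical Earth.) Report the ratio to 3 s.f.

2.32

The equidistant cylindrical projection with φ₀ = 13.1° has h = 1 (meridians true) and k = cos φ₀ / cos φ along parallels.
Areal scale at 64.6°: h·k = 1.000 × 2.271 = 2.271.
Areal scale at 5.4°: h·k = 1.000 × 0.9783 = 0.9783.
Ratio = 2.271/0.9783 ≈ 2.32.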